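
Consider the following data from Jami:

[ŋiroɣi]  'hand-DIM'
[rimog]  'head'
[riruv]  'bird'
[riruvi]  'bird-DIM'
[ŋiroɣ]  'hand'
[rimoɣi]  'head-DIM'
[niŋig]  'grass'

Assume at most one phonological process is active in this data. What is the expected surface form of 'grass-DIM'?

The root 'head' surfaces as [rimoɣi] and [rimog], with a stem-final [ɣ] ~ [g] alternation.
But 'hand' keeps [ɣ] in both environments ([ŋiroɣi], [ŋiroɣ]), so there is no rule changing /ɣ/ to [g] in isolation.
The alternation reflects intervocalic spirantization: voiced stops become fricatives between vowels. /g/ is underlying.
From [niŋig] the stem 'grass' is /niŋig/; between vowels this yields [niŋiɣi].

[niŋiɣi]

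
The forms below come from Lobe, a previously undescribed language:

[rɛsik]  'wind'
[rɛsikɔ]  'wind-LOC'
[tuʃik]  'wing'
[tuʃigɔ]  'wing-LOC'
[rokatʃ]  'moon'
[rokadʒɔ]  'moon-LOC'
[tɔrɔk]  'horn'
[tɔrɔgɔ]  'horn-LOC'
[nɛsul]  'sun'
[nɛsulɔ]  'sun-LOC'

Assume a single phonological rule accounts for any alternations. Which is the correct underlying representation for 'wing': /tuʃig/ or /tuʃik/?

'wing' shows [k] ~ [g] at the end of the stem ([tuʃik] vs [tuʃigɔ]).
The stem 'wind' ([rɛsik], [rɛsikɔ]) shows [k] unchanged in both environments, so [k] cannot be basic with [g] derived before the LOC suffix.
The underlying segment must be /g/; voiced obstruents become voiceless word-finally, yielding [k] there.

/tuʃig/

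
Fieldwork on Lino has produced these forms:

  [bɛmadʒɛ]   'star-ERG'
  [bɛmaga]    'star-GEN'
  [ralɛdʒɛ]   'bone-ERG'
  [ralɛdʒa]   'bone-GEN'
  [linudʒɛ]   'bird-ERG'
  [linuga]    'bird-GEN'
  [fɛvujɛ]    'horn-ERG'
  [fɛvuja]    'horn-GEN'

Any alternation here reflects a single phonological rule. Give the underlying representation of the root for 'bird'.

/linug/

The root 'bird' surfaces as [linudʒɛ] and [linuga], with a stem-final [dʒ] ~ [g] alternation.
Compare 'bone', with invariant [dʒ] in [ralɛdʒɛ] and [ralɛdʒa]: an analysis with underlying /dʒ/ and a rule producing [g] before the GEN suffix would wrongly predict alternation here too.
So /g/ is underlying, and a rule of palatalization before a front vowel — /g/ becomes palato-alveolar [dʒ] before a front vowel — gives [dʒ].
So 'bird' = /linug/.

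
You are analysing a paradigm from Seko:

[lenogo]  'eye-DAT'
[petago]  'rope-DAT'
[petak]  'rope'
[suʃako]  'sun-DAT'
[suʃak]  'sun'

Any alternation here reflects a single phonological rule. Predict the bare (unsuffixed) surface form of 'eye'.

The stem for 'rope' ends in [g] in [petago] but [k] in [petak].
The stem 'sun' ([suʃako], [suʃak]) shows [k] unchanged in both environments, so [k] cannot be basic with [g] derived before the DAT suffix.
Therefore /g/ is basic and [k] is derived by word-final obstruent devoicing (voiced obstruents become voiceless word-finally).
The one attested form of 'eye', [lenogo], shows underlying /lenog/. Applying the same rule word-finally gives [lenok].

[lenok]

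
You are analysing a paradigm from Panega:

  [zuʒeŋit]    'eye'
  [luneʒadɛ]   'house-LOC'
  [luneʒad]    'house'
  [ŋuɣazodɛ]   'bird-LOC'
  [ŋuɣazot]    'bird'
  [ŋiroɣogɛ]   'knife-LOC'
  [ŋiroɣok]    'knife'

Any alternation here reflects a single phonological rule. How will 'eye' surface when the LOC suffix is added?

[zuʒeŋidɛ]

In [ŋuɣazodɛ] and [ŋuɣazot] the final segment of 'bird' alternates: [d] ~ [t].
Compare 'house', with invariant [d] in [luneʒadɛ] and [luneʒad]: an analysis with underlying /d/ and a rule producing [t] in isolation would wrongly predict alternation here too.
The underlying segment must be /t/; voiceless stops become voiced between vowels, yielding [d] there.
The one attested form of 'eye', [zuʒeŋit], shows underlying /zuʒeŋit/. Applying the same rule between vowels gives [zuʒeŋidɛ].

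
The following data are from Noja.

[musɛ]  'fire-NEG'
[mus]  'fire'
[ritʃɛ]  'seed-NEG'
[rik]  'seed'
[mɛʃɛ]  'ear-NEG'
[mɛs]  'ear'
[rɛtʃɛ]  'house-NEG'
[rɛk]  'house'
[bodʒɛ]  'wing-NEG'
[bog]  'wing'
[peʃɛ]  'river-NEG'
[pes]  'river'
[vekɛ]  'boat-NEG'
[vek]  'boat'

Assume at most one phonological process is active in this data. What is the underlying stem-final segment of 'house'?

/tʃ/

The stem for 'house' ends in [tʃ] in [rɛtʃɛ] but [k] in [rɛk].
But 'boat' keeps [k] in both environments ([vekɛ], [vek]), so there is no rule changing /k/ to [tʃ] before the NEG suffix.
So /tʃ/ is underlying, and a rule of depalatalization — palato-alveolar /tʃ/, /dʒ/ and /ʃ/ become [k], [g] and [s] when no front vowel follows — gives [k].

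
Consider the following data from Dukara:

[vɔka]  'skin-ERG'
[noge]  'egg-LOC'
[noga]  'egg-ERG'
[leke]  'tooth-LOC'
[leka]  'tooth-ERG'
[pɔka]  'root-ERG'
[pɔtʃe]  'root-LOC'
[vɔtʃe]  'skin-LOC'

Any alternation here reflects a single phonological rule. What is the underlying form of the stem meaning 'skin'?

/vɔtʃ/

'skin' shows [k] ~ [tʃ] at the end of the stem ([vɔka] vs [vɔtʃe]).
But 'tooth' keeps [k] in both environments ([leka], [leke]), so there is no rule changing /k/ to [tʃ] before the LOC suffix.
The underlying segment must be /tʃ/; palato-alveolar /tʃ/ becomes [k] when no front vowel follows, yielding [k] there.
Hence 'skin' is /vɔtʃ/ underlyingly.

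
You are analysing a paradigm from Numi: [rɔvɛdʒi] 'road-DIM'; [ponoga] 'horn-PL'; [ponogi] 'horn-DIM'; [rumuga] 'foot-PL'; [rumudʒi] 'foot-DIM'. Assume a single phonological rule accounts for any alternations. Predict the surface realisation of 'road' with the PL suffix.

[rɔvɛga]

The stem for 'foot' ends in [g] in [rumuga] but [dʒ] in [rumudʒi].
The stem 'horn' ([ponoga], [ponogi]) shows [g] unchanged in both environments, so [g] cannot be basic with [dʒ] derived before the DIM suffix.
The underlying segment must be /dʒ/; palato-alveolar /dʒ/ becomes [g] when no front vowel follows, yielding [g] there.
From [rɔvɛdʒi] the stem 'road' is /rɔvɛdʒ/; when no front vowel follows this yields [rɔvɛga].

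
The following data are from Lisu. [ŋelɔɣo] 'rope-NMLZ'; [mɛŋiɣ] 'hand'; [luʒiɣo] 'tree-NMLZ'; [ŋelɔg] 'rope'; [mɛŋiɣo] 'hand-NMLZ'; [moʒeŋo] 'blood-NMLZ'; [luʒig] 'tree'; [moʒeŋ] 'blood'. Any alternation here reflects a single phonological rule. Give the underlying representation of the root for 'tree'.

/luʒig/

The stem for 'tree' ends in [ɣ] in [luʒiɣo] but [g] in [luʒig].
Compare 'hand', with invariant [ɣ] in [mɛŋiɣo] and [mɛŋiɣ]: an analysis with underlying /ɣ/ and a rule producing [g] in isolation would wrongly predict alternation here too.
So /g/ is underlying, and a rule of intervocalic spirantization — voiced stops become fricatives between vowels — gives [ɣ].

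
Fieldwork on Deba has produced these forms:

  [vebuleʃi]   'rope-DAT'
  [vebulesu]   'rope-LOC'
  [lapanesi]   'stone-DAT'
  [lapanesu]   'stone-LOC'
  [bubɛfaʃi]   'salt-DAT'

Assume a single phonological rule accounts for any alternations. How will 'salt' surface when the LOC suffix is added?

[bubɛfasu]

The stem for 'rope' ends in [ʃ] in [vebuleʃi] but [s] in [vebulesu].
If /s/ were underlying and a rule turned it into [ʃ] before the DAT suffix, 'stone' would also alternate; but it has [s] in both [lapanesi] and [lapanesu].
Therefore /ʃ/ is basic and [s] is derived by depalatalization (palato-alveolar /ʃ/ becomes [s] when no front vowel follows).
The one attested form of 'salt', [bubɛfaʃi], shows underlying /bubɛfaʃ/. Applying the same rule when no front vowel follows gives [bubɛfasu].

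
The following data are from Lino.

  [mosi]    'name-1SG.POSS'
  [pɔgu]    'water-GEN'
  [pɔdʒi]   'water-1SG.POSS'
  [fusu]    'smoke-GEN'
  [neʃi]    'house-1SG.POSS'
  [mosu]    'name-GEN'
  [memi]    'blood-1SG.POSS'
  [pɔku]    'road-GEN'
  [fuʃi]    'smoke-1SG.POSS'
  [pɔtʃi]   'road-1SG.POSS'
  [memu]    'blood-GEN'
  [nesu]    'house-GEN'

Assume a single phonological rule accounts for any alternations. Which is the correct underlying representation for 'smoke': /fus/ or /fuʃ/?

/fuʃ/

'smoke' shows [s] ~ [ʃ] at the end of the stem ([fusu] vs [fuʃi]).
Compare 'name', with invariant [s] in [mosu] and [mosi]: an analysis with underlying /s/ and a rule producing [ʃ] before the 1SG.POSS suffix would wrongly predict alternation here too.
The alternation reflects depalatalization: palato-alveolar /tʃ/, /dʒ/ and /ʃ/ become [k], [g] and [s] when no front vowel follows. /ʃ/ is underlying.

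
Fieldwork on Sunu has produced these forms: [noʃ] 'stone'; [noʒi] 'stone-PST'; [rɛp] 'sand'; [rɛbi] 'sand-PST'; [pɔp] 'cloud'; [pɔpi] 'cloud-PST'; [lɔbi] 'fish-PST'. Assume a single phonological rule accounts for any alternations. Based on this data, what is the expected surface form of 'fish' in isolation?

In [rɛp] and [rɛbi] the final segment of 'sand' alternates: [p] ~ [b].
But 'cloud' keeps [p] in both environments ([pɔp], [pɔpi]), so there is no rule changing /p/ to [b] before the PST suffix.
Therefore /b/ is basic and [p] is derived by word-final obstruent devoicing (voiced obstruents become voiceless word-finally).
The one attested form of 'fish', [lɔbi], shows underlying /lɔb/. Applying the same rule word-finally gives [lɔp].

[lɔp]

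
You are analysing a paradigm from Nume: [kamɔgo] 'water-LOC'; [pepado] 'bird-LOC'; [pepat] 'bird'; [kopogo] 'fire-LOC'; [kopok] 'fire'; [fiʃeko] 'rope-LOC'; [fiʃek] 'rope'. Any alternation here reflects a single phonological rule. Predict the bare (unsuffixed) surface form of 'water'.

The stem for 'fire' ends in [g] in [kopogo] but [k] in [kopok].
If /k/ were underlying and a rule turned it into [g] before the LOC suffix, 'rope' would also alternate; but it has [k] in both [fiʃeko] and [fiʃek].
Therefore /g/ is basic and [k] is derived by word-final obstruent devoicing (voiced obstruents become voiceless word-finally).
The one attested form of 'water', [kamɔgo], shows underlying /kamɔg/. Applying the same rule word-finally gives [kamɔk].

[kamɔk]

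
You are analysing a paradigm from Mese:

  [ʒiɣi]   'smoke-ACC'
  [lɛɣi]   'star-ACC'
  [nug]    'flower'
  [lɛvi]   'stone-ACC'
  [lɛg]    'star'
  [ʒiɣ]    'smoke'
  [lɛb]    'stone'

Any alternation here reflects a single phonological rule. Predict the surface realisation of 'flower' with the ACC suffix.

[nuɣi]

The stem for 'star' ends in [ɣ] in [lɛɣi] but [g] in [lɛg].
But 'smoke' keeps [ɣ] in both environments ([ʒiɣi], [ʒiɣ]), so there is no rule changing /ɣ/ to [g] in isolation.
Therefore /g/ is basic and [ɣ] is derived by intervocalic spirantization (voiced stops become fricatives between vowels).
The one attested form of 'flower', [nug], shows underlying /nug/. Applying the same rule between vowels gives [nuɣi].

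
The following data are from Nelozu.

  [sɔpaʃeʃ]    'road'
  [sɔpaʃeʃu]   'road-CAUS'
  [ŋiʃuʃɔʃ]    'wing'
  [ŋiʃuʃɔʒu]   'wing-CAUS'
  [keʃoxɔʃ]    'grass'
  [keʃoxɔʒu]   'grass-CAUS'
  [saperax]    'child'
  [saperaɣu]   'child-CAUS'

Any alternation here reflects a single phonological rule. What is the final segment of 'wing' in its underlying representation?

/ʒ/

In [ŋiʃuʃɔʃ] and [ŋiʃuʃɔʒu] the final segment of 'wing' alternates: [ʃ] ~ [ʒ].
The stem 'road' ([sɔpaʃeʃ], [sɔpaʃeʃu]) shows [ʃ] unchanged in both environments, so [ʃ] cannot be basic with [ʒ] derived before the CAUS suffix.
The underlying segment must be /ʒ/; voiced obstruents become voiceless word-finally, yielding [ʃ] there.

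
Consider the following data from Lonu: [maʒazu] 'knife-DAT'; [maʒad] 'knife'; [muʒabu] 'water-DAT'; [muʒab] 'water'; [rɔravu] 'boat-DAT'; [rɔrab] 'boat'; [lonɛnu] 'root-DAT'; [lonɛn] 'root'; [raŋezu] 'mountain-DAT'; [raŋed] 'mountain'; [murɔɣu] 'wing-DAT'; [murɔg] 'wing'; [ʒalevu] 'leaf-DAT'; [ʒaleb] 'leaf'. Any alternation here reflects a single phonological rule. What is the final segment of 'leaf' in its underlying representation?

/v/

In [ʒalevu] and [ʒaleb] the final segment of 'leaf' alternates: [v] ~ [b].
Compare 'water', with invariant [b] in [muʒabu] and [muʒab]: an analysis with underlying /b/ and a rule producing [v] before the DAT suffix would wrongly predict alternation here too.
So /v/ is underlying, and a rule of word-final hardening — voiced fricatives become stops word-finally — gives [b].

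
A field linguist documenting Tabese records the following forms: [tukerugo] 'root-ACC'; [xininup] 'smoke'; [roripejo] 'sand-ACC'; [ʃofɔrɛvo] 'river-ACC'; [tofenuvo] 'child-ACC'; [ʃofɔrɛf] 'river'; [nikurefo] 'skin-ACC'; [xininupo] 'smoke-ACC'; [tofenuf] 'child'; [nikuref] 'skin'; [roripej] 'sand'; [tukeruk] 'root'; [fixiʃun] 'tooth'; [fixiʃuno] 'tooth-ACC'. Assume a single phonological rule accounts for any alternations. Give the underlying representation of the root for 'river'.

/ʃofɔrɛv/

'river' shows [f] ~ [v] at the end of the stem ([ʃofɔrɛf] vs [ʃofɔrɛvo]).
If /f/ were underlying and a rule turned it into [v] before the ACC suffix, 'skin' would also alternate; but it has [f] in both [nikuref] and [nikurefo].
Therefore /v/ is basic and [f] is derived by word-final obstruent devoicing (voiced obstruents become voiceless word-finally).
Hence 'river' is /ʃofɔrɛv/ underlyingly.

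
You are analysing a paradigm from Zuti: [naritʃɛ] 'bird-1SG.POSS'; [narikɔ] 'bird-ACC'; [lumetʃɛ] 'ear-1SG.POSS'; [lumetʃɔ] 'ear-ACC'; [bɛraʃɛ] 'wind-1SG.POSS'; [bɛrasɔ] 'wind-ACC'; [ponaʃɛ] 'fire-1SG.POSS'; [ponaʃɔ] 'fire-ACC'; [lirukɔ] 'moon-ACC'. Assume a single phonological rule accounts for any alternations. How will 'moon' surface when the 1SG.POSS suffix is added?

[lirutʃɛ]

In [naritʃɛ] and [narikɔ] the final segment of 'bird' alternates: [tʃ] ~ [k].
But 'ear' keeps [tʃ] in both environments ([lumetʃɛ], [lumetʃɔ]), so there is no rule changing /tʃ/ to [k] before the ACC suffix.
The alternation reflects palatalization before a front vowel: /k/ and /s/ become palato-alveolar [tʃ] and [ʃ] before a front vowel. /k/ is underlying.
From [lirukɔ] the stem 'moon' is /liruk/; before a front vowel this yields [lirutʃɛ].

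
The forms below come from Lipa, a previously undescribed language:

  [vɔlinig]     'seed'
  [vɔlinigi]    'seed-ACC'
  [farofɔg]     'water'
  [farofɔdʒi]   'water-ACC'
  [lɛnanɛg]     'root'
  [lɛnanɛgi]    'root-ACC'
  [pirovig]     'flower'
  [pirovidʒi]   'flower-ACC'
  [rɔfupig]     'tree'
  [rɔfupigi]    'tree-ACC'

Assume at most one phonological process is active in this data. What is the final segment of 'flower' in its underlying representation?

/dʒ/

The root 'flower' surfaces as [pirovig] and [pirovidʒi], with a stem-final [g] ~ [dʒ] alternation.
Compare 'tree', with invariant [g] in [rɔfupig] and [rɔfupigi]: an analysis with underlying /g/ and a rule producing [dʒ] before the ACC suffix would wrongly predict alternation here too.
Therefore /dʒ/ is basic and [g] is derived by depalatalization (palato-alveolar /dʒ/ becomes [g] when no front vowel follows).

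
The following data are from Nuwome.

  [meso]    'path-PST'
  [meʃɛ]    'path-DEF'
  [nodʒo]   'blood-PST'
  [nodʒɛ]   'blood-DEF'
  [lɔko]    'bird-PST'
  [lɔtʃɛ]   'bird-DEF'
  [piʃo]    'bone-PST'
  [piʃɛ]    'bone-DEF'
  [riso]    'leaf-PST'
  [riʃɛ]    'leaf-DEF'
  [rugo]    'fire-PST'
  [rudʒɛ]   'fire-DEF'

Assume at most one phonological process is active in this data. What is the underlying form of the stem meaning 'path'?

/mes/

In [meso] and [meʃɛ] the final segment of 'path' alternates: [s] ~ [ʃ].
Compare 'bone', with invariant [ʃ] in [piʃo] and [piʃɛ]: an analysis with underlying /ʃ/ and a rule producing [s] before the PST suffix would wrongly predict alternation here too.
Therefore /s/ is basic and [ʃ] is derived by palatalization before a front vowel (/k/, /g/ and /s/ become palato-alveolar [tʃ], [dʒ] and [ʃ] before a front vowel).
Hence 'path' is /mes/ underlyingly.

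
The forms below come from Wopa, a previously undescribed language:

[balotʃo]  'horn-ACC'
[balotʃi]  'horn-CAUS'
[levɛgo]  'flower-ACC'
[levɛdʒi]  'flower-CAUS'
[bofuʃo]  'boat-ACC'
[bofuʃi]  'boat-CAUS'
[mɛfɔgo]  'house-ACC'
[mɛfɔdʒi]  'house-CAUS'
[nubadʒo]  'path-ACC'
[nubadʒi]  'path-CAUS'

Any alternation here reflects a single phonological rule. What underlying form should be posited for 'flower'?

/levɛg/

The root 'flower' surfaces as [levɛgo] and [levɛdʒi], with a stem-final [g] ~ [dʒ] alternation.
But 'path' keeps [dʒ] in both environments ([nubadʒo], [nubadʒi]), so there is no rule changing /dʒ/ to [g] before the ACC suffix.
So /g/ is underlying, and a rule of palatalization before a front vowel — /g/ becomes palato-alveolar [dʒ] before a front vowel — gives [dʒ].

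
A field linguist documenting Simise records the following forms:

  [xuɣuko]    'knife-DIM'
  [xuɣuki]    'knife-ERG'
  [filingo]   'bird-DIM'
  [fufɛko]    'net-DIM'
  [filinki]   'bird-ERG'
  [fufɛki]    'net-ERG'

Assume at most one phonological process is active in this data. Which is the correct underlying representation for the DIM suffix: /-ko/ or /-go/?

The DIM suffix surfaces as [-go] and [-ko], depending on the final segment of the stem.
The ERG suffix, which begins with [k], is invariant after every stem; so [k] is not altered by any rule here.
So the underlying form is /-go/, and voiced stops become voiceless after a vowel.

/-go/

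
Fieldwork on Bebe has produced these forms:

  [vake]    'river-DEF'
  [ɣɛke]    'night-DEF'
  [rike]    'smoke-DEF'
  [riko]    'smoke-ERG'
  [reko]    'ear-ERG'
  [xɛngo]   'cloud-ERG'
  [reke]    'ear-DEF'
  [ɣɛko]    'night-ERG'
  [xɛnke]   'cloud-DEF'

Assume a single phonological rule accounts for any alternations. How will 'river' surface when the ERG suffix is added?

[vako]

The ERG morpheme has two allomorphs, [-go] and [-ko].
By contrast the DEF suffix keeps its initial [k] throughout — that segment must be underlying.
So the underlying form is /-go/, and voiced stops become voiceless after a vowel.
After 'river', which ends in a vowel, the suffix surfaces as [-ko], giving [vako].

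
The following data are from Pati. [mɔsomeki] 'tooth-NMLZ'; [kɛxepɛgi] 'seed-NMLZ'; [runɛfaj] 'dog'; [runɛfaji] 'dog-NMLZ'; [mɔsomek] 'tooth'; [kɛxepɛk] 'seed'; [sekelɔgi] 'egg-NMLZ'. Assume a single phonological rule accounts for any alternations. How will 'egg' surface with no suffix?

[sekelɔk]

The root 'seed' surfaces as [kɛxepɛk] and [kɛxepɛgi], with a stem-final [k] ~ [g] alternation.
But 'tooth' keeps [k] in both environments ([mɔsomek], [mɔsomeki]), so there is no rule changing /k/ to [g] before the NMLZ suffix.
So /g/ is underlying, and a rule of word-final obstruent devoicing — voiced obstruents become voiceless word-finally — gives [k].
From [sekelɔgi] the stem 'egg' is /sekelɔg/; word-finally this yields [sekelɔk].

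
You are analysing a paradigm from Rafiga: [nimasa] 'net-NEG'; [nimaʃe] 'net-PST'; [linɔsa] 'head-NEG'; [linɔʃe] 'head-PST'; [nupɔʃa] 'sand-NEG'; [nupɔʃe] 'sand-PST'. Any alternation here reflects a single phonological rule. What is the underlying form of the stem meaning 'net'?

/nimas/

'net' shows [s] ~ [ʃ] at the end of the stem ([nimasa] vs [nimaʃe]).
If /ʃ/ were underlying and a rule turned it into [s] before the NEG suffix, 'sand' would also alternate; but it has [ʃ] in both [nupɔʃa] and [nupɔʃe].
So /s/ is underlying, and a rule of palatalization before a front vowel — /s/ becomes palato-alveolar [ʃ] before a front vowel — gives [ʃ].
So 'net' = /nimas/.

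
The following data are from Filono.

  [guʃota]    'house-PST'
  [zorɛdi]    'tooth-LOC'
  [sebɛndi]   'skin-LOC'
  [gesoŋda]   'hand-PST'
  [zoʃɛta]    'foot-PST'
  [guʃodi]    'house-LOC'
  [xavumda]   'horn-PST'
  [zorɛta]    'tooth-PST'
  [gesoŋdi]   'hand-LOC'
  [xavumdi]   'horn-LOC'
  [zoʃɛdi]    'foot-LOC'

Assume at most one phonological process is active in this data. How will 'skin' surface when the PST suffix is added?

[sebɛnda]

The PST suffix surfaces as [-da] and [-ta], depending on the final segment of the stem.
By contrast the LOC suffix keeps its initial [d] throughout — that segment must be underlying.
The PST suffix is therefore /-ta/ underlyingly, with post-nasal voicing: voiceless stops become voiced after a nasal.
After 'skin', which ends in a nasal, the suffix surfaces as [-da], giving [sebɛnda].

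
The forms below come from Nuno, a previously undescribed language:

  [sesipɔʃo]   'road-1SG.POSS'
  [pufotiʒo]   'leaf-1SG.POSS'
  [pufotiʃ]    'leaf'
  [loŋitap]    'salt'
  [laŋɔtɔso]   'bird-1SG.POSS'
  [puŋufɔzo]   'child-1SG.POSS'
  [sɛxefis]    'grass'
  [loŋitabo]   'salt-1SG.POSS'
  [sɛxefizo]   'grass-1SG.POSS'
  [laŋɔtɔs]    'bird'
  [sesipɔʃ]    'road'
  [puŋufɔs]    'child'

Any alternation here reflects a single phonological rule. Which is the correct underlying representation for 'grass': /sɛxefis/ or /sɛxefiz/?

In [sɛxefizo] and [sɛxefis] the final segment of 'grass' alternates: [z] ~ [s].
If /s/ were underlying and a rule turned it into [z] before the 1SG.POSS suffix, 'bird' would also alternate; but it has [s] in both [laŋɔtɔso] and [laŋɔtɔs].
Therefore /z/ is basic and [s] is derived by word-final obstruent devoicing (voiced obstruents become voiceless word-finally).

/sɛxefiz/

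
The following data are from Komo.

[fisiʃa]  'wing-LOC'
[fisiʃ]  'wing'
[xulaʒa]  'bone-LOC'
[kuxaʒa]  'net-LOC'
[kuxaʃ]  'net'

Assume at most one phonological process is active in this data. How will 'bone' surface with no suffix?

[xulaʃ]

'net' shows [ʒ] ~ [ʃ] at the end of the stem ([kuxaʒa] vs [kuxaʃ]).
If /ʃ/ were underlying and a rule turned it into [ʒ] before the LOC suffix, 'wing' would also alternate; but it has [ʃ] in both [fisiʃa] and [fisiʃ].
The underlying segment must be /ʒ/; voiced obstruents become voiceless word-finally, yielding [ʃ] there.
From [xulaʒa] the stem 'bone' is /xulaʒ/; word-finally this yields [xulaʃ].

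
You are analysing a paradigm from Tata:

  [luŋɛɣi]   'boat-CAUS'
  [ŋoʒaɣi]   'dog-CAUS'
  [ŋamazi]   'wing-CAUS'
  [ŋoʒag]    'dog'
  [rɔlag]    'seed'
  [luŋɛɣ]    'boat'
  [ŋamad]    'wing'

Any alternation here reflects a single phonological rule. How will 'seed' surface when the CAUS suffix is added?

In [ŋoʒaɣi] and [ŋoʒag] the final segment of 'dog' alternates: [ɣ] ~ [g].
Compare 'boat', with invariant [ɣ] in [luŋɛɣi] and [luŋɛɣ]: an analysis with underlying /ɣ/ and a rule producing [g] in isolation would wrongly predict alternation here too.
So /g/ is underlying, and a rule of intervocalic spirantization — voiced stops become fricatives between vowels — gives [ɣ].
From [rɔlag] the stem 'seed' is /rɔlag/; between vowels this yields [rɔlaɣi].

[rɔlaɣi]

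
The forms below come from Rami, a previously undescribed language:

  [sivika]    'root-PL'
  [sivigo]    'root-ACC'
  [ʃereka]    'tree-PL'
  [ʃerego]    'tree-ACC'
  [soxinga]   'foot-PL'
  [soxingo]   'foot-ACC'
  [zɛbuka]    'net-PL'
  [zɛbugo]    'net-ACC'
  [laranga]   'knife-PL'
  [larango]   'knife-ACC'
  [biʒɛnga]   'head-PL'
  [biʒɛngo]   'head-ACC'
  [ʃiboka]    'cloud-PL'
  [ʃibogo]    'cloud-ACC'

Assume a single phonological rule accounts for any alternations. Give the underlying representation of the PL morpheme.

The PL morpheme has two allomorphs, [-ga] and [-ka].
By contrast the ACC suffix keeps its initial [g] throughout — that segment must be underlying.
So the underlying form is /-ka/, and voiceless stops become voiced after a nasal.

/-ka/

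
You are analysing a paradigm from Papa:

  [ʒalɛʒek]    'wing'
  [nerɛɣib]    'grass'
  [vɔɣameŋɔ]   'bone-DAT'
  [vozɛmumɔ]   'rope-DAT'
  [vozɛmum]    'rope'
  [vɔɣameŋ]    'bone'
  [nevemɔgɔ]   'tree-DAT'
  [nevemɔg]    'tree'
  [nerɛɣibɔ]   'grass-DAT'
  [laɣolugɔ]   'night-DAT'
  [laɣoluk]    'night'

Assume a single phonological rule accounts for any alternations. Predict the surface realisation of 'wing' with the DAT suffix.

[ʒalɛʒegɔ]

The root 'night' surfaces as [laɣolugɔ] and [laɣoluk], with a stem-final [g] ~ [k] alternation.
But 'tree' keeps [g] in both environments ([nevemɔgɔ], [nevemɔg]), so there is no rule changing /g/ to [k] in isolation.
So /k/ is underlying, and a rule of intervocalic voicing — voiceless stops become voiced between vowels — gives [g].
The one attested form of 'wing', [ʒalɛʒek], shows underlying /ʒalɛʒek/. Applying the same rule between vowels gives [ʒalɛʒegɔ].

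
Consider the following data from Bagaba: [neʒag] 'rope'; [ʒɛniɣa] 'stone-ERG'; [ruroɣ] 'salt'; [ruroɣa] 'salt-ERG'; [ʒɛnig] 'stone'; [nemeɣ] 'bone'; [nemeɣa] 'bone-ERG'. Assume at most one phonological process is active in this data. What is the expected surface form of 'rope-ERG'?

[neʒaɣa]

The root 'stone' surfaces as [ʒɛniɣa] and [ʒɛnig], with a stem-final [ɣ] ~ [g] alternation.
If /ɣ/ were underlying and a rule turned it into [g] in isolation, 'salt' would also alternate; but it has [ɣ] in both [ruroɣa] and [ruroɣ].
The underlying segment must be /g/; voiced stops become fricatives between vowels, yielding [ɣ] there.
From [neʒag] the stem 'rope' is /neʒag/; between vowels this yields [neʒaɣa].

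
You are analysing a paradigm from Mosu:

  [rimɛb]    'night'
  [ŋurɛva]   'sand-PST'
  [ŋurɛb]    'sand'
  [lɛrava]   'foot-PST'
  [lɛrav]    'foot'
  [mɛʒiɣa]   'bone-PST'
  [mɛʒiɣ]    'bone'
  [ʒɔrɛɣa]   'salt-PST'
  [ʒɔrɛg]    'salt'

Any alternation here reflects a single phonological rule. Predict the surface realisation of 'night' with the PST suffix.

In [ŋurɛva] and [ŋurɛb] the final segment of 'sand' alternates: [v] ~ [b].
The stem 'foot' ([lɛrava], [lɛrav]) shows [v] unchanged in both environments, so [v] cannot be basic with [b] derived in isolation.
The alternation reflects intervocalic spirantization: voiced stops become fricatives between vowels. /b/ is underlying.
The one attested form of 'night', [rimɛb], shows underlying /rimɛb/. Applying the same rule between vowels gives [rimɛva].

[rimɛva]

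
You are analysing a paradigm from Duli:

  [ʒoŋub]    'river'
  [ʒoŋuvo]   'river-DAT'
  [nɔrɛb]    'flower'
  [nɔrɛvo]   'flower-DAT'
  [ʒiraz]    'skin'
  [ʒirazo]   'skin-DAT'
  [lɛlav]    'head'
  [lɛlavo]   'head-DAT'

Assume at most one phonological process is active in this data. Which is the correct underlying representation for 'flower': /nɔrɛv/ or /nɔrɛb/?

/nɔrɛb/

In [nɔrɛb] and [nɔrɛvo] the final segment of 'flower' alternates: [b] ~ [v].
Compare 'head', with invariant [v] in [lɛlav] and [lɛlavo]: an analysis with underlying /v/ and a rule producing [b] in isolation would wrongly predict alternation here too.
Therefore /b/ is basic and [v] is derived by intervocalic spirantization (voiced stops become fricatives between vowels).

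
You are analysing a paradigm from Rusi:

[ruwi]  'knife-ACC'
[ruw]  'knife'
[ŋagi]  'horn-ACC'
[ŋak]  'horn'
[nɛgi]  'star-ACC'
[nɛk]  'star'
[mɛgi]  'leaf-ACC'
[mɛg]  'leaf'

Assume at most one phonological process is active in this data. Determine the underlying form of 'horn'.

The root 'horn' surfaces as [ŋagi] and [ŋak], with a stem-final [g] ~ [k] alternation.
If /g/ were underlying and a rule turned it into [k] in isolation, 'leaf' would also alternate; but it has [g] in both [mɛgi] and [mɛg].
The underlying segment must be /k/; voiceless stops become voiced between vowels, yielding [g] there.
The underlying form of 'horn' is therefore /ŋak/.

/ŋak/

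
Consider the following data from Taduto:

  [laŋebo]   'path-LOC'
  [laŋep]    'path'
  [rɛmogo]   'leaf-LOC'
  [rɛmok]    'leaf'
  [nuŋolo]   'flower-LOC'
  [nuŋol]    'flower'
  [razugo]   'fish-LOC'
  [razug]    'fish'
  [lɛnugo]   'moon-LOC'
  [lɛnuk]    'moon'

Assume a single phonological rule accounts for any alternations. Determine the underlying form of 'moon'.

'moon' shows [g] ~ [k] at the end of the stem ([lɛnugo] vs [lɛnuk]).
The stem 'fish' ([razugo], [razug]) shows [g] unchanged in both environments, so [g] cannot be basic with [k] derived in isolation.
Therefore /k/ is basic and [g] is derived by intervocalic voicing (voiceless stops become voiced between vowels).

/lɛnuk/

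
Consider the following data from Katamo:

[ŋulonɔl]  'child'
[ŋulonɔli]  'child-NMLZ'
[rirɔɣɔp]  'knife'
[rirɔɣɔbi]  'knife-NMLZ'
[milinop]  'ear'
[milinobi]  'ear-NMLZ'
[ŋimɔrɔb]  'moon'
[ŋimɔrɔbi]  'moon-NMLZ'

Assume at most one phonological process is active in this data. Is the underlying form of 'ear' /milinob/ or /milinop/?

/milinop/

In [milinop] and [milinobi] the final segment of 'ear' alternates: [p] ~ [b].
But 'moon' keeps [b] in both environments ([ŋimɔrɔb], [ŋimɔrɔbi]), so there is no rule changing /b/ to [p] in isolation.
The alternation reflects intervocalic voicing: voiceless stops become voiced between vowels. /p/ is underlying.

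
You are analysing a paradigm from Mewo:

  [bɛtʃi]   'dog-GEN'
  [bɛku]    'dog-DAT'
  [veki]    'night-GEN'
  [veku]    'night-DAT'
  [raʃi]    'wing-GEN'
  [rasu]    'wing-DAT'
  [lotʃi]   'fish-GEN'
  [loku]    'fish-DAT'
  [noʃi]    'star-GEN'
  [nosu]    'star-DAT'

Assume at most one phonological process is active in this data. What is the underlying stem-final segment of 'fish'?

The root 'fish' surfaces as [lotʃi] and [loku], with a stem-final [tʃ] ~ [k] alternation.
The stem 'night' ([veki], [veku]) shows [k] unchanged in both environments, so [k] cannot be basic with [tʃ] derived before the GEN suffix.
The alternation reflects depalatalization: palato-alveolar /tʃ/ and /ʃ/ become [k] and [s] when no front vowel follows. /tʃ/ is underlying.

/tʃ/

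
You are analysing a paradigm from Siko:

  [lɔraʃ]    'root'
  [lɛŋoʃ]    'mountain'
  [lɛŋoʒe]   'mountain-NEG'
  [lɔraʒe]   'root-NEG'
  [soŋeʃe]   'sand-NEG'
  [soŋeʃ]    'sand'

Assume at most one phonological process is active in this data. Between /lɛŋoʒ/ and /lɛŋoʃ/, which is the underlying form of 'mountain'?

The stem for 'mountain' ends in [ʒ] in [lɛŋoʒe] but [ʃ] in [lɛŋoʃ].
The stem 'sand' ([soŋeʃe], [soŋeʃ]) shows [ʃ] unchanged in both environments, so [ʃ] cannot be basic with [ʒ] derived before the NEG suffix.
The alternation reflects word-final obstruent devoicing: voiced obstruents become voiceless word-finally. /ʒ/ is underlying.

/lɛŋoʒ/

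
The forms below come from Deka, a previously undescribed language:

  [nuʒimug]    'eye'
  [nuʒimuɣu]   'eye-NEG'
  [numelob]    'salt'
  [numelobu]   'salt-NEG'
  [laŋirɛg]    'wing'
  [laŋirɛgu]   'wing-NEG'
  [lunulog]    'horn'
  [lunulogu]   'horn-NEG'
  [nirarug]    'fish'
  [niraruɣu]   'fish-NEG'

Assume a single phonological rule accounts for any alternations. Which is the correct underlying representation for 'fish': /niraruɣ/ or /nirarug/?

/niraruɣ/

The stem for 'fish' ends in [g] in [nirarug] but [ɣ] in [niraruɣu].
Compare 'wing', with invariant [g] in [laŋirɛg] and [laŋirɛgu]: an analysis with underlying /g/ and a rule producing [ɣ] before the NEG suffix would wrongly predict alternation here too.
Therefore /ɣ/ is basic and [g] is derived by word-final hardening (voiced fricatives become stops word-finally).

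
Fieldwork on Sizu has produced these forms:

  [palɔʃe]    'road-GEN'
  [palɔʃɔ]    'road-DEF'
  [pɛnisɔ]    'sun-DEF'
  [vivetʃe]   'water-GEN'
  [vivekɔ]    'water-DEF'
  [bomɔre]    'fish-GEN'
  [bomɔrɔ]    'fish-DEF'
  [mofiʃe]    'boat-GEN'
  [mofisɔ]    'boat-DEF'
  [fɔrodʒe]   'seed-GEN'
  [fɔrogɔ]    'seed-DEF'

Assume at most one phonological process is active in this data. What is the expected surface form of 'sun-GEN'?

The stem for 'boat' ends in [ʃ] in [mofiʃe] but [s] in [mofisɔ].
Compare 'road', with invariant [ʃ] in [palɔʃe] and [palɔʃɔ]: an analysis with underlying /ʃ/ and a rule producing [s] before the DEF suffix would wrongly predict alternation here too.
The underlying segment must be /s/; /k/, /g/ and /s/ become palato-alveolar [tʃ], [dʒ] and [ʃ] before a front vowel, yielding [ʃ] there.
From [pɛnisɔ] the stem 'sun' is /pɛnis/; before a front vowel this yields [pɛniʃe].

[pɛniʃe]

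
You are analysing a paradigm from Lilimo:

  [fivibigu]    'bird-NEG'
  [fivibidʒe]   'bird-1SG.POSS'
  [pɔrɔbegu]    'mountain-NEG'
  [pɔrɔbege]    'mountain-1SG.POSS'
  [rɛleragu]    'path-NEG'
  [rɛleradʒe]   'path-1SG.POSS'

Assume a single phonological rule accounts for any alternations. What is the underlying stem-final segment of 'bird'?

The root 'bird' surfaces as [fivibigu] and [fivibidʒe], with a stem-final [g] ~ [dʒ] alternation.
But 'mountain' keeps [g] in both environments ([pɔrɔbegu], [pɔrɔbege]), so there is no rule changing /g/ to [dʒ] before the 1SG.POSS suffix.
So /dʒ/ is underlying, and a rule of depalatalization — palato-alveolar /dʒ/ becomes [g] when no front vowel follows — gives [g].

/dʒ/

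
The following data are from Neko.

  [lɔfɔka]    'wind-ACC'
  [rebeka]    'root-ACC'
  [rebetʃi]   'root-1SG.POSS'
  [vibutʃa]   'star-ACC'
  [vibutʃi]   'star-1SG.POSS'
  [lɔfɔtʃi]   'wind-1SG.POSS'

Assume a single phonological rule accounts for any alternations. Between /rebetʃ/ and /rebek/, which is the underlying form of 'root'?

/rebek/

In [rebeka] and [rebetʃi] the final segment of 'root' alternates: [k] ~ [tʃ].
Compare 'star', with invariant [tʃ] in [vibutʃa] and [vibutʃi]: an analysis with underlying /tʃ/ and a rule producing [k] before the ACC suffix would wrongly predict alternation here too.
The underlying segment must be /k/; /k/ becomes palato-alveolar [tʃ] before a front vowel, yielding [tʃ] there.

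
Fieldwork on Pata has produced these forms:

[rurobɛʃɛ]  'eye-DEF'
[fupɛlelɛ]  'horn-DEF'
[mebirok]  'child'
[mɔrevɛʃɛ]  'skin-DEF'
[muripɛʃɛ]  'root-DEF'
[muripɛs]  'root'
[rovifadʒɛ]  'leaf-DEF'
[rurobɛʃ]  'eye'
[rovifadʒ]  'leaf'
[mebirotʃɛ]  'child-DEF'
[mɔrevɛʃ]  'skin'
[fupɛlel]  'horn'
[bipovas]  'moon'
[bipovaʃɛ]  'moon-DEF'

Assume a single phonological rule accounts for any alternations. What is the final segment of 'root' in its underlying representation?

/s/

The stem for 'root' ends in [s] in [muripɛs] but [ʃ] in [muripɛʃɛ].
If /ʃ/ were underlying and a rule turned it into [s] in isolation, 'skin' would also alternate; but it has [ʃ] in both [mɔrevɛʃ] and [mɔrevɛʃɛ].
Therefore /s/ is basic and [ʃ] is derived by palatalization before a front vowel (/k/ and /s/ become palato-alveolar [tʃ] and [ʃ] before a front vowel).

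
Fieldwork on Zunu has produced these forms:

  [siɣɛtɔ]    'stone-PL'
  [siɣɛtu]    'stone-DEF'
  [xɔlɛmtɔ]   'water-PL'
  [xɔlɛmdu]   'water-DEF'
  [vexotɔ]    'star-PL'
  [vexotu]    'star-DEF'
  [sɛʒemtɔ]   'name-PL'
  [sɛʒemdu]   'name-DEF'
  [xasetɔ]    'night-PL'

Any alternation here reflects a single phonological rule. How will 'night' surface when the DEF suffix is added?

The DEF suffix surfaces as [-du] and [-tu], depending on the final segment of the stem.
By contrast the PL suffix keeps its initial [t] throughout — that segment must be underlying.
The DEF suffix is therefore /-du/ underlyingly, with post-vocalic devoicing: voiced stops become voiceless after a vowel.
After 'night', which ends in a vowel, the suffix surfaces as [-tu], giving [xasetu].

[xasetu]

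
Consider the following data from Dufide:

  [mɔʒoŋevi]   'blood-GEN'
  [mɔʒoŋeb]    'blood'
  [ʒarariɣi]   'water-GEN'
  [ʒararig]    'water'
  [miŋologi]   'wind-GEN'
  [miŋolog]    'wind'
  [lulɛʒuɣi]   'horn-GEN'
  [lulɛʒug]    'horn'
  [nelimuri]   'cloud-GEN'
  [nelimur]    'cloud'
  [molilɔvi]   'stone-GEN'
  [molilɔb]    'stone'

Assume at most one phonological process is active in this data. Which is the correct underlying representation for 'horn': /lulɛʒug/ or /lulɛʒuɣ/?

/lulɛʒuɣ/

The root 'horn' surfaces as [lulɛʒuɣi] and [lulɛʒug], with a stem-final [ɣ] ~ [g] alternation.
The stem 'wind' ([miŋologi], [miŋolog]) shows [g] unchanged in both environments, so [g] cannot be basic with [ɣ] derived before the GEN suffix.
So /ɣ/ is underlying, and a rule of word-final hardening — voiced fricatives become stops word-finally — gives [g].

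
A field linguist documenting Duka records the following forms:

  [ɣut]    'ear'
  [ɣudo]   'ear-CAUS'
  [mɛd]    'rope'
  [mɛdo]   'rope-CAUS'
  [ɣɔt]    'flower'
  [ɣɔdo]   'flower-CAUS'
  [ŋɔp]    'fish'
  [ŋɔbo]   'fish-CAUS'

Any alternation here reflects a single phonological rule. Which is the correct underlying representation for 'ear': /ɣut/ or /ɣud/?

/ɣut/

The stem for 'ear' ends in [t] in [ɣut] but [d] in [ɣudo].
If /d/ were underlying and a rule turned it into [t] in isolation, 'rope' would also alternate; but it has [d] in both [mɛd] and [mɛdo].
The alternation reflects intervocalic voicing: voiceless stops become voiced between vowels. /t/ is underlying.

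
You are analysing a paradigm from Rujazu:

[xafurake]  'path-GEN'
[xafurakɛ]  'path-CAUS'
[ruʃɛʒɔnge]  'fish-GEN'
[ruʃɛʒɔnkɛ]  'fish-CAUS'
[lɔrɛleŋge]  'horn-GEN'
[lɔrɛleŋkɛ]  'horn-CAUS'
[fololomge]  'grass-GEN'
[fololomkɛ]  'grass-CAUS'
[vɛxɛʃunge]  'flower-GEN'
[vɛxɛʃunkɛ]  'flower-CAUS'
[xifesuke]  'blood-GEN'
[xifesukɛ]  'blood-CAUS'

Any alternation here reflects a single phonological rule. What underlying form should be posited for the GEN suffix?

/-ge/

The GEN morpheme has two allomorphs, [-ge] and [-ke].
By contrast the CAUS suffix keeps its initial [k] throughout — that segment must be underlying.
The GEN suffix is therefore /-ge/ underlyingly, with post-vocalic devoicing: voiced stops become voiceless after a vowel.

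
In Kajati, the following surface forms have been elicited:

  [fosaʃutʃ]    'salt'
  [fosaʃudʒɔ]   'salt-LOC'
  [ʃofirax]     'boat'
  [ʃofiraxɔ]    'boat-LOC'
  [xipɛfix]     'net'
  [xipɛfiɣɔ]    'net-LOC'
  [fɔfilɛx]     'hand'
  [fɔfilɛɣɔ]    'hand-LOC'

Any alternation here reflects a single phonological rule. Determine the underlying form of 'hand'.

In [fɔfilɛx] and [fɔfilɛɣɔ] the final segment of 'hand' alternates: [x] ~ [ɣ].
But 'boat' keeps [x] in both environments ([ʃofirax], [ʃofiraxɔ]), so there is no rule changing /x/ to [ɣ] before the LOC suffix.
Therefore /ɣ/ is basic and [x] is derived by word-final obstruent devoicing (voiced obstruents become voiceless word-finally).

/fɔfilɛɣ/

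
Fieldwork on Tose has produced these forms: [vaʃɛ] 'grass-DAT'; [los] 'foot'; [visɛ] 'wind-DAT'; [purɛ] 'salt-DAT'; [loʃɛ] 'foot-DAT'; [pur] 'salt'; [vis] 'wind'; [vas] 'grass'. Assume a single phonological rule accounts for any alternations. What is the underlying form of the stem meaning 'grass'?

/vaʃ/

In [vas] and [vaʃɛ] the final segment of 'grass' alternates: [s] ~ [ʃ].
If /s/ were underlying and a rule turned it into [ʃ] before the DAT suffix, 'wind' would also alternate; but it has [s] in both [vis] and [visɛ].
Therefore /ʃ/ is basic and [s] is derived by depalatalization (palato-alveolar /ʃ/ becomes [s] when no front vowel follows).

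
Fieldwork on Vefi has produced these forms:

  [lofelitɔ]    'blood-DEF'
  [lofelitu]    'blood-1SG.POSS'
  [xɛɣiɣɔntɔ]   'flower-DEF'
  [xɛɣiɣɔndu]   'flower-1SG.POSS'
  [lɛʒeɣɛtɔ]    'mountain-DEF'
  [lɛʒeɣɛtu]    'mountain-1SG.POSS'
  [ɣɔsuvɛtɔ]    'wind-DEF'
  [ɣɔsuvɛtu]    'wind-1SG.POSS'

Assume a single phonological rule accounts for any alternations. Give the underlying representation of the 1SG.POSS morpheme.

The 1SG.POSS morpheme has two allomorphs, [-du] and [-tu].
By contrast the DEF suffix keeps its initial [t] throughout — that segment must be underlying.
So the underlying form is /-du/, and voiced stops become voiceless after a vowel.

/-du/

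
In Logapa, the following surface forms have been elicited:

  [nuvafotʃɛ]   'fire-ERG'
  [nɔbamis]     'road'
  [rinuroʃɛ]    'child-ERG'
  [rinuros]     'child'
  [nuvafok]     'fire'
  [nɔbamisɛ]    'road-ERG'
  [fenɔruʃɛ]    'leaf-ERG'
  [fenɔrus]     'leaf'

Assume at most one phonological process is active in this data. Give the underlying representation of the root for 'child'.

/rinuroʃ/

'child' shows [s] ~ [ʃ] at the end of the stem ([rinuros] vs [rinuroʃɛ]).
If /s/ were underlying and a rule turned it into [ʃ] before the ERG suffix, 'road' would also alternate; but it has [s] in both [nɔbamis] and [nɔbamisɛ].
Therefore /ʃ/ is basic and [s] is derived by depalatalization (palato-alveolar /tʃ/ and /ʃ/ become [k] and [s] when no front vowel follows).
So 'child' = /rinuroʃ/.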